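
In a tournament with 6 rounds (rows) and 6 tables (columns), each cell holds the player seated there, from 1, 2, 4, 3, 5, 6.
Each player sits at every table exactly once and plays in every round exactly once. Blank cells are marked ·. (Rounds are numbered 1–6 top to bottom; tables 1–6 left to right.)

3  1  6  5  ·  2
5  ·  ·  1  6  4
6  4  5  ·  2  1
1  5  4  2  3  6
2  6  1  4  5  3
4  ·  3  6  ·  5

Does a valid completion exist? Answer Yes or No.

Yes

No round or table among the givens repeats a symbol, and propagating forced cells runs into no contradiction.
One valid completion exists (for instance, 3 1 6 5 4 2 / 5 3 2 1 6 4 / 6 4 5 3 2 1 / 1 5 4 2 3 6 / 2 6 1 4 5 3 / 4 2 3 6 1 5).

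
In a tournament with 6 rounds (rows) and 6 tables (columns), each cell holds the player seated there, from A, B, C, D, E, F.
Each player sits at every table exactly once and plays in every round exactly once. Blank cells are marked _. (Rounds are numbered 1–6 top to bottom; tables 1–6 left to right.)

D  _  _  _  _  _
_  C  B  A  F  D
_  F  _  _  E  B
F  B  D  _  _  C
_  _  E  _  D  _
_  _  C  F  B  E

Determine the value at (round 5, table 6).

Round 2, table 1: round 2 has {A, B, C, D, F} and table 1 has {D, F}, leaving only E.
Round 3, table 3: round 3 has {B, E, F} and table 3 has {B, C, D, E}, leaving only A.
Round 1, table 3: round 1 has {D} and table 3 has {A, B, C, D, E}, leaving only F.
Round 1, table 6: round 1 has {D, F} and table 6 has {B, C, D, E}, leaving only A.
Round 5 already has {D, E} and table 6 already has {A, B, C, D, E}, so round 5, table 6 must be F.

F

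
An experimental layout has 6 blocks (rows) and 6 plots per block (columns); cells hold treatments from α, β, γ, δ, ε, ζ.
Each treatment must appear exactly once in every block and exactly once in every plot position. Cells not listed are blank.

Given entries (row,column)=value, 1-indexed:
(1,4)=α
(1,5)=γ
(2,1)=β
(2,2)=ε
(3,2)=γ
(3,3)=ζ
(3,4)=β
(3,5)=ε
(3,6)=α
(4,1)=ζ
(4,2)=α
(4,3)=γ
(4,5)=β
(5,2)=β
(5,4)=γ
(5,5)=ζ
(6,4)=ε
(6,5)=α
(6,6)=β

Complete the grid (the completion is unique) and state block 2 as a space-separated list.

Block 2, plot 5: block 2 has {β, ε} and plot 5 has {α, β, γ, ε, ζ}, leaving only δ.
Block 2, plot 3: block 2 has {β, δ, ε} and plot 3 has {γ, ζ}, leaving only α.
Block 2, plot 4: block 2 has {α, β, δ, ε} and plot 4 has {α, β, γ, ε}, leaving only ζ.
Block 2, plot 6: block 2 has {α, β, δ, ε, ζ} and plot 6 has {α, β}, leaving only γ.
So block 2 reads: β ε α ζ δ γ.

β ε α ζ δ γ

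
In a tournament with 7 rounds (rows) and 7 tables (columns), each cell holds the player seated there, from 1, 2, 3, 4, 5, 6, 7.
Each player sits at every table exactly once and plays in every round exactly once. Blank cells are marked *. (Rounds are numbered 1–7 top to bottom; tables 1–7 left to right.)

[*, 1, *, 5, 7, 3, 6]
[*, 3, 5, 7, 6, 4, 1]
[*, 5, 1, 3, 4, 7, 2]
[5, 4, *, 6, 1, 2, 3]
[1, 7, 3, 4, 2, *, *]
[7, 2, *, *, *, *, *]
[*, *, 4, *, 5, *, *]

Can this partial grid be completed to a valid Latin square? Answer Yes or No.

Yes

No round or table among the givens repeats a symbol, and propagating forced cells runs into no contradiction.
One valid completion exists (for instance, 4 1 2 5 7 3 6 / 2 3 5 7 6 4 1 / 6 5 1 3 4 7 2 / 5 4 7 6 1 2 3 / 1 7 3 4 2 6 5 / 7 2 6 1 3 5 4 / 3 6 4 2 5 1 7).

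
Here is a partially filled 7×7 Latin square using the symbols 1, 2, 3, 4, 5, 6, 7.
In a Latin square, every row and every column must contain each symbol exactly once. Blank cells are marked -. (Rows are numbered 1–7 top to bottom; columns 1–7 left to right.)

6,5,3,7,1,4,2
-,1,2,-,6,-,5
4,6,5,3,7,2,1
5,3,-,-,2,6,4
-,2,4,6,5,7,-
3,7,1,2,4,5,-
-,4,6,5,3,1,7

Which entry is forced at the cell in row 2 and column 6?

Row 2 already has {1, 2, 5, 6} and column 6 already has {1, 2, 4, 5, 6, 7}, so row 2, column 6 must be 3.

3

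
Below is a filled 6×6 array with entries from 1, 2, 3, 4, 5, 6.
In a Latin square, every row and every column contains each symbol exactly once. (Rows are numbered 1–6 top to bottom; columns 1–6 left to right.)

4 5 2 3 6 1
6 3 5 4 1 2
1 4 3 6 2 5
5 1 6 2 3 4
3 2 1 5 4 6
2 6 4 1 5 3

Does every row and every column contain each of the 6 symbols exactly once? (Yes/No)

Yes

Each row is a permutation of the 6 symbols, and so is each column.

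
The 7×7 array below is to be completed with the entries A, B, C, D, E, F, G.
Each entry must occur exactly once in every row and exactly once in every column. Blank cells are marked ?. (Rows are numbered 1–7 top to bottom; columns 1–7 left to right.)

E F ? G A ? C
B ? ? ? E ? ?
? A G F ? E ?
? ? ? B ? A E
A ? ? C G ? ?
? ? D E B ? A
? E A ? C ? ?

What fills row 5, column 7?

D

Row 1, column 3: row 1 has {A, C, E, F, G} and column 3 has {A, D, G}, leaving only B.
Row 1, column 6: row 1 has {A, B, C, E, F, G} and column 6 has {A, E}, leaving only D.
Row 3, column 5: row 3 has {A, E, F, G} and column 5 has {A, B, C, E, G}, leaving only D.
Row 3, column 1: row 3 has {A, D, E, F, G} and column 1 has {A, B, E}, leaving only C.
Row 3, column 7: row 3 has {A, C, D, E, F, G} and column 7 has {A, C, E}, leaving only B.
Row 4, column 5: row 4 has {A, B, E} and column 5 has {A, B, C, D, E, G}, leaving only F.
Row 4, column 3: row 4 has {A, B, E, F} and column 3 has {A, B, D, G}, leaving only C.
Row 2, column 3: row 2 has {B, E} and column 3 has {A, B, C, D, G}, leaving only F.
Row 5, column 3: row 5 has {A, C, G} and column 3 has {A, B, C, D, F, G}, leaving only E.
Row 7, column 4: row 7 has {A, C, E} and column 4 has {B, C, E, F, G}, leaving only D.
Row 2, column 4: row 2 has {B, E, F} and column 4 has {B, C, D, E, F, G}, leaving only A.
Row 5, column 7 is narrowed to {D, F}.
If it were F, then row 6, column 2 would be left with no valid symbol.
So row 5, column 7 must be D.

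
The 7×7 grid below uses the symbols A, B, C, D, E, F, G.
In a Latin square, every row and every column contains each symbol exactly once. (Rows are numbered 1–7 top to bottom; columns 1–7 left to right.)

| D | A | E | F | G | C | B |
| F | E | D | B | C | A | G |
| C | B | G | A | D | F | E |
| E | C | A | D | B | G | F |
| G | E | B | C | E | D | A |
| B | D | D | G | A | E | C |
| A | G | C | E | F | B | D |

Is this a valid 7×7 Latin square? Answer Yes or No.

Row 6 contains D twice (at columns 2 and 3); row 5 is also not a permutation.

No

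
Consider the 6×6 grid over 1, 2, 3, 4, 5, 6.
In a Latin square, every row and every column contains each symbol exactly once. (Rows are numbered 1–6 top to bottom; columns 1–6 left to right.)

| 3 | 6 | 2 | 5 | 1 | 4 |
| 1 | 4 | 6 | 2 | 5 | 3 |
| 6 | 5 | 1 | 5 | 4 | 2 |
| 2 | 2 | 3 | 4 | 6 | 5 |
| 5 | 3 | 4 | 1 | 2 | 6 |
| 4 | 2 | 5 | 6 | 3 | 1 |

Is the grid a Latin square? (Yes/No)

Row 4 contains 2 twice (at columns 1 and 2); row 3 is also not a permutation.

No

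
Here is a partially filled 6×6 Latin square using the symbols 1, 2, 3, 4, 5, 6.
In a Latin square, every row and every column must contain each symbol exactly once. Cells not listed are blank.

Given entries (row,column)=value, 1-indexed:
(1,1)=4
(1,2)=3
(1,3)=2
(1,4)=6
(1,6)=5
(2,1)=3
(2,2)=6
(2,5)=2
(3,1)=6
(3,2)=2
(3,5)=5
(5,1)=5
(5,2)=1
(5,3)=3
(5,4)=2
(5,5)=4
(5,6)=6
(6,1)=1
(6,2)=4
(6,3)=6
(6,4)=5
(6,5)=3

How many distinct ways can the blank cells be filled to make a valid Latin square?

4

Row 1, column 5: eliminating its row and column leaves {1}.
Row 2, column 3: eliminating its row and column leaves {1, 4, 5}.
Row 2, column 4: eliminating its row and column leaves {1, 4}.
Row 2, column 6: eliminating its row and column leaves {1, 4}.
Row 3, column 3: eliminating its row and column leaves {1, 4}.
Row 3, column 4: eliminating its row and column leaves {1, 3, 4}.
Row 3, column 6: eliminating its row and column leaves {1, 3, 4}.
Row 4, column 1: eliminating its row and column leaves {2}.
Row 4, column 2: eliminating its row and column leaves {5}.
Row 4, column 3: eliminating its row and column leaves {1, 4, 5}.
Row 4, column 4: eliminating its row and column leaves {1, 3, 4}.
Row 4, column 5: eliminating its row and column leaves {1, 6}.
Row 4, column 6: eliminating its row and column leaves {1, 2, 3, 4}.
Row 6, column 6: eliminating its row and column leaves {2}.
Enumerating the assignments across these blanks that avoid any row or column repeat gives 4 completions.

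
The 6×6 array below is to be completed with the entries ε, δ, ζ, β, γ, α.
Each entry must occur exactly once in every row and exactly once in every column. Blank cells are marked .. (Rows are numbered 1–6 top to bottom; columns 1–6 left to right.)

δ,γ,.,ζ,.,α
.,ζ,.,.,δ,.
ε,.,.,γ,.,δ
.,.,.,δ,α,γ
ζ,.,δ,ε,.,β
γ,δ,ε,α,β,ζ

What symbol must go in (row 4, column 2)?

ε

Row 1, column 3: row 1 has {δ, ζ, γ, α} and column 3 has {ε, δ}, leaving only β.
Row 1, column 5: row 1 has {δ, ζ, β, γ, α} and column 5 has {δ, β, α}, leaving only ε.
Row 2, column 4: row 2 has {δ, ζ} and column 4 has {ε, δ, ζ, γ, α}, leaving only β.
Row 2, column 1: row 2 has {δ, ζ, β} and column 1 has {ε, δ, ζ, γ}, leaving only α.
Row 2, column 3: row 2 has {δ, ζ, β, α} and column 3 has {ε, δ, β}, leaving only γ.
Row 2, column 6: row 2 has {δ, ζ, β, γ, α} and column 6 has {δ, ζ, β, γ, α}, leaving only ε.
Row 3, column 5: row 3 has {ε, δ, γ} and column 5 has {ε, δ, β, α}, leaving only ζ.
Row 3, column 3: row 3 has {ε, δ, ζ, γ} and column 3 has {ε, δ, β, γ}, leaving only α.
Row 3, column 2: row 3 has {ε, δ, ζ, γ, α} and column 2 has {δ, ζ, γ}, leaving only β.
Row 4 already has {δ, γ, α} and column 2 already has {δ, ζ, β, γ}, so row 4, column 2 must be ε.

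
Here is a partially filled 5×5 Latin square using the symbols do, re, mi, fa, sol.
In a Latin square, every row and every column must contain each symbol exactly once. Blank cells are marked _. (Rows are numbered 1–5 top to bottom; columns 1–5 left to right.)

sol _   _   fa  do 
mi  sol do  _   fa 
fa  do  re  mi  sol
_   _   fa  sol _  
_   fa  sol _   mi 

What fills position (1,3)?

mi

Row 1 already has {do, fa, sol} and column 3 already has {do, re, fa, sol}, so row 1, column 3 must be mi.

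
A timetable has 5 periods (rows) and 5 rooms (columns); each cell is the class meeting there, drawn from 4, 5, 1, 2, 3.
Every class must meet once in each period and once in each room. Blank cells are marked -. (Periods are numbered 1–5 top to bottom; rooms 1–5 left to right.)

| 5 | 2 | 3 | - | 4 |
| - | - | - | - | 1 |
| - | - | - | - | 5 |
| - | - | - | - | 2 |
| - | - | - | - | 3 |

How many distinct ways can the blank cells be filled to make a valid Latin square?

56

Period 1, room 4: eliminating its period and room leaves {1}.
Period 2, room 1: eliminating its period and room leaves {4, 2, 3}.
Period 2, room 2: eliminating its period and room leaves {4, 5, 3}.
Period 2, room 3: eliminating its period and room leaves {4, 5, 2}.
Period 2, room 4: eliminating its period and room leaves {4, 5, 2, 3}.
Period 3, room 1: eliminating its period and room leaves {4, 1, 2, 3}.
Period 3, room 2: eliminating its period and room leaves {4, 1, 3}.
Period 3, room 3: eliminating its period and room leaves {4, 1, 2}.
Period 3, room 4: eliminating its period and room leaves {4, 1, 2, 3}.
Period 4, room 1: eliminating its period and room leaves {4, 1, 3}.
Period 4, room 2: eliminating its period and room leaves {4, 5, 1, 3}.
Period 4, room 3: eliminating its period and room leaves {4, 5, 1}.
Period 4, room 4: eliminating its period and room leaves {4, 5, 1, 3}.
Period 5, room 1: eliminating its period and room leaves {4, 1, 2}.
Period 5, room 2: eliminating its period and room leaves {4, 5, 1}.
Period 5, room 3: eliminating its period and room leaves {4, 5, 1, 2}.
Period 5, room 4: eliminating its period and room leaves {4, 5, 1, 2}.
Enumerating the assignments across these blanks that avoid any period or room repeat gives 56 completions.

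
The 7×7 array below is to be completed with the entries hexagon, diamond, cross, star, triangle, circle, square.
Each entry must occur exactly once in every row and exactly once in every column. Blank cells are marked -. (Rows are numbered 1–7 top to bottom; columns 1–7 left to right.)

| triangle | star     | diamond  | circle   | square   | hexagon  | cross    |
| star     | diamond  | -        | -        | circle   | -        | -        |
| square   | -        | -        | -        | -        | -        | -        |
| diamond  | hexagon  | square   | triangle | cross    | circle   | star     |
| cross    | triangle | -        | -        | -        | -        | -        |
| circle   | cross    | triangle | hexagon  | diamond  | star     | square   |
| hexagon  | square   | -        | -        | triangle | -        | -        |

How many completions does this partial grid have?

Row 2, column 3: eliminating its row and column leaves {hexagon, cross}.
Row 2, column 4: eliminating its row and column leaves {cross, square}.
Row 2, column 6: eliminating its row and column leaves {cross, triangle, square}.
Row 2, column 7: eliminating its row and column leaves {hexagon, triangle}.
Row 3, column 2: eliminating its row and column leaves {circle}.
Row 3, column 3: eliminating its row and column leaves {hexagon, cross, star, circle}.
Row 3, column 4: eliminating its row and column leaves {diamond, cross, star}.
Row 3, column 5: eliminating its row and column leaves {hexagon, star}.
Row 3, column 6: eliminating its row and column leaves {diamond, cross, triangle}.
Row 3, column 7: eliminating its row and column leaves {hexagon, diamond, triangle, circle}.
Row 5, column 3: eliminating its row and column leaves {hexagon, star, circle}.
Row 5, column 4: eliminating its row and column leaves {diamond, star, square}.
Row 5, column 5: eliminating its row and column leaves {hexagon, star}.
Row 5, column 6: eliminating its row and column leaves {diamond, square}.
Row 5, column 7: eliminating its row and column leaves {hexagon, diamond, circle}.
Row 7, column 3: eliminating its row and column leaves {cross, star, circle}.
Row 7, column 4: eliminating its row and column leaves {diamond, cross, star}.
Row 7, column 6: eliminating its row and column leaves {diamond, cross}.
Row 7, column 7: eliminating its row and column leaves {diamond, circle}.
Enumerating the assignments across these blanks that avoid any row or column repeat gives 9 completions.

9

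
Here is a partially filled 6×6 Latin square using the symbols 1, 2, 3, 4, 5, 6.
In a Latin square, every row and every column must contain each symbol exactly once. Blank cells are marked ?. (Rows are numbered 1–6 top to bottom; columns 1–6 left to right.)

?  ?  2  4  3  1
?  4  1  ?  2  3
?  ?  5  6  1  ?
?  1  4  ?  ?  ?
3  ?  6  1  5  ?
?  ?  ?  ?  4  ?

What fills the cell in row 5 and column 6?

Row 2, column 4: row 2 has {1, 2, 3, 4} and column 4 has {1, 4, 6}, leaving only 5.
Row 2, column 1: row 2 has {1, 2, 3, 4, 5} and column 1 has {3}, leaving only 6.
Row 1, column 1: row 1 has {1, 2, 3, 4} and column 1 has {3, 6}, leaving only 5.
Row 1, column 2: row 1 has {1, 2, 3, 4, 5} and column 2 has {1, 4}, leaving only 6.
Row 4, column 1: row 4 has {1, 4} and column 1 has {3, 5, 6}, leaving only 2.
Row 3, column 1: row 3 has {1, 5, 6} and column 1 has {2, 3, 5, 6}, leaving only 4.
Row 3, column 6: row 3 has {1, 4, 5, 6} and column 6 has {1, 3}, leaving only 2.
Row 5 already has {1, 3, 5, 6} and column 6 already has {1, 2, 3}, so row 5, column 6 must be 4.

4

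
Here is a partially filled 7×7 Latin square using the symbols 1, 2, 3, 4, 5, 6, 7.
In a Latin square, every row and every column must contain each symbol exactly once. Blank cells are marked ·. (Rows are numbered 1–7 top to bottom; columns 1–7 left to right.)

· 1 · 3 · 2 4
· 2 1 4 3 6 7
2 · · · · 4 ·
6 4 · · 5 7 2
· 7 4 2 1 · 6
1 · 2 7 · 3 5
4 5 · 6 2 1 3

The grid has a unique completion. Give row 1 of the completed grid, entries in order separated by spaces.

7 1 5 3 6 2 4

Row 2, column 1: row 2 has {1, 2, 3, 4, 6, 7} and column 1 has {1, 2, 4, 6}, leaving only 5.
Row 1, column 1: row 1 has {1, 2, 3, 4} and column 1 has {1, 2, 4, 5, 6}, leaving only 7.
Row 1, column 5: row 1 has {1, 2, 3, 4, 7} and column 5 has {1, 2, 3, 5}, leaving only 6.
Row 1, column 3: row 1 has {1, 2, 3, 4, 6, 7} and column 3 has {1, 2, 4}, leaving only 5.
So row 1 reads: 7 1 5 3 6 2 4.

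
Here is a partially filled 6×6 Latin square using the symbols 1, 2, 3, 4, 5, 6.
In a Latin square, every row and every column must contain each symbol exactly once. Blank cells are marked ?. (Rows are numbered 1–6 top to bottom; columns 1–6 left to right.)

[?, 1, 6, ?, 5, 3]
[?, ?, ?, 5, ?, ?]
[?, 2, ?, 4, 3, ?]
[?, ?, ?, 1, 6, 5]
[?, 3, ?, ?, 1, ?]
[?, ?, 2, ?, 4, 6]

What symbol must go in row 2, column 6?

Row 1, column 4: row 1 has {1, 3, 5, 6} and column 4 has {1, 4, 5}, leaving only 2.
Row 1, column 1: row 1 has {1, 2, 3, 5, 6} and column 1 has {}, leaving only 4.
Row 2, column 5: row 2 has {5} and column 5 has {1, 3, 4, 5, 6}, leaving only 2.
Row 3, column 6: row 3 has {2, 3, 4} and column 6 has {3, 5, 6}, leaving only 1.
Row 2 already has {2, 5} and column 6 already has {1, 3, 5, 6}, so row 2, column 6 must be 4.

4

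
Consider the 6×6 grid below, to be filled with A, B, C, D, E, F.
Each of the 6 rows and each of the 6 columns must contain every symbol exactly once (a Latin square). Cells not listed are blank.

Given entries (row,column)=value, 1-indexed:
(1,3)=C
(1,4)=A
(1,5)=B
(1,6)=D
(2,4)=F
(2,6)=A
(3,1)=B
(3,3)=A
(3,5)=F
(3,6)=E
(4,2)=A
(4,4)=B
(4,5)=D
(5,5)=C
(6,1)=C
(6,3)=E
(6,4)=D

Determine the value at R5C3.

Row 2, column 5: row 2 has {A, F} and column 5 has {B, C, D, F}, leaving only E.
Row 2, column 1: row 2 has {A, E, F} and column 1 has {B, C}, leaving only D.
Row 2, column 3: row 2 has {A, D, E, F} and column 3 has {A, C, E}, leaving only B.
Row 2, column 2: row 2 has {A, B, D, E, F} and column 2 has {A}, leaving only C.
Row 3, column 2: row 3 has {A, B, E, F} and column 2 has {A, C}, leaving only D.
Row 3, column 4: row 3 has {A, B, D, E, F} and column 4 has {A, B, D, F}, leaving only C.
Row 4, column 3: row 4 has {A, B, D} and column 3 has {A, B, C, E}, leaving only F.
Row 5 already has {C} and column 3 already has {A, B, C, E, F}, so row 5, column 3 must be D.

D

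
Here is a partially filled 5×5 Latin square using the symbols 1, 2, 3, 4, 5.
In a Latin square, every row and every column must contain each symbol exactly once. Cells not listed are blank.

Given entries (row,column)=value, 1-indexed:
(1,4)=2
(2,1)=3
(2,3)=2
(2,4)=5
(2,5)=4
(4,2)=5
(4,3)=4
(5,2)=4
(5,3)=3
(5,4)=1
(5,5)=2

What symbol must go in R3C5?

3

Row 2, column 2: row 2 has {2, 3, 4, 5} and column 2 has {4, 5}, leaving only 1.
Row 1, column 2: row 1 has {2} and column 2 has {1, 4, 5}, leaving only 3.
Row 3, column 2: row 3 has {} and column 2 has {1, 3, 4, 5}, leaving only 2.
Row 4, column 4: row 4 has {4, 5} and column 4 has {1, 2, 5}, leaving only 3.
Row 3, column 4: row 3 has {2} and column 4 has {1, 2, 3, 5}, leaving only 4.
Row 4, column 5: row 4 has {3, 4, 5} and column 5 has {2, 4}, leaving only 1.
Row 1, column 5: row 1 has {2, 3} and column 5 has {1, 2, 4}, leaving only 5.
Row 3 already has {2, 4} and column 5 already has {1, 2, 4, 5}, so row 3, column 5 must be 3.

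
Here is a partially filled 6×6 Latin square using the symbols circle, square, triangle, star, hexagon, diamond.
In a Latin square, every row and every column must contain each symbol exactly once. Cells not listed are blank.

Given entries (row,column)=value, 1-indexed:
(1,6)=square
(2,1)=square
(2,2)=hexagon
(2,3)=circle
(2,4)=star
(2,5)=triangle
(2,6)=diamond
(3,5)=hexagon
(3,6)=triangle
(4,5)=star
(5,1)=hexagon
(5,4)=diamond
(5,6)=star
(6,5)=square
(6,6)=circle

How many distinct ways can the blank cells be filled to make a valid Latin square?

Row 1, column 1: eliminating its row and column leaves {circle, triangle, star, diamond}.
Row 1, column 2: eliminating its row and column leaves {circle, triangle, star, diamond}.
Row 1, column 3: eliminating its row and column leaves {triangle, star, hexagon, diamond}.
Row 1, column 4: eliminating its row and column leaves {circle, triangle, hexagon}.
Row 1, column 5: eliminating its row and column leaves {circle, diamond}.
Row 3, column 1: eliminating its row and column leaves {circle, star, diamond}.
Row 3, column 2: eliminating its row and column leaves {circle, square, star, diamond}.
Row 3, column 3: eliminating its row and column leaves {square, star, diamond}.
Row 3, column 4: eliminating its row and column leaves {circle, square}.
Row 4, column 1: eliminating its row and column leaves {circle, triangle, diamond}.
Row 4, column 2: eliminating its row and column leaves {circle, square, triangle, diamond}.
Row 4, column 3: eliminating its row and column leaves {square, triangle, hexagon, diamond}.
Row 4, column 4: eliminating its row and column leaves {circle, square, triangle, hexagon}.
Row 4, column 6: eliminating its row and column leaves {hexagon}.
Row 5, column 2: eliminating its row and column leaves {circle, square, triangle}.
Row 5, column 3: eliminating its row and column leaves {square, triangle}.
Row 5, column 5: eliminating its row and column leaves {circle}.
Row 6, column 1: eliminating its row and column leaves {triangle, star, diamond}.
Row 6, column 2: eliminating its row and column leaves {triangle, star, diamond}.
Row 6, column 3: eliminating its row and column leaves {triangle, star, hexagon, diamond}.
Row 6, column 4: eliminating its row and column leaves {triangle, hexagon}.
Enumerating the assignments across these blanks that avoid any row or column repeat gives 34 completions.

34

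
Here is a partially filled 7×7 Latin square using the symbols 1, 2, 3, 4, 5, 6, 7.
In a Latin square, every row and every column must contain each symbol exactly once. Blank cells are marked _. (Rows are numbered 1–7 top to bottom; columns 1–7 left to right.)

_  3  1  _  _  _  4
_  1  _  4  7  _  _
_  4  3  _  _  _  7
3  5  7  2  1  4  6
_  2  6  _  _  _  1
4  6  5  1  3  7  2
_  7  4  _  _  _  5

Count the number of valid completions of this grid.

14

Row 1, column 1: eliminating its row and column leaves {2, 5, 6, 7}.
Row 1, column 4: eliminating its row and column leaves {5, 6, 7}.
Row 1, column 5: eliminating its row and column leaves {2, 5, 6}.
Row 1, column 6: eliminating its row and column leaves {2, 5, 6}.
Row 2, column 1: eliminating its row and column leaves {2, 5, 6}.
Row 2, column 3: eliminating its row and column leaves {2}.
Row 2, column 6: eliminating its row and column leaves {2, 3, 5, 6}.
Row 2, column 7: eliminating its row and column leaves {3}.
Row 3, column 1: eliminating its row and column leaves {1, 2, 5, 6}.
Row 3, column 4: eliminating its row and column leaves {5, 6}.
Row 3, column 5: eliminating its row and column leaves {2, 5, 6}.
Row 3, column 6: eliminating its row and column leaves {1, 2, 5, 6}.
Row 5, column 1: eliminating its row and column leaves {5, 7}.
Row 5, column 4: eliminating its row and column leaves {3, 5, 7}.
Row 5, column 5: eliminating its row and column leaves {4, 5}.
Row 5, column 6: eliminating its row and column leaves {3, 5}.
Row 7, column 1: eliminating its row and column leaves {1, 2, 6}.
Row 7, column 4: eliminating its row and column leaves {3, 6}.
Row 7, column 5: eliminating its row and column leaves {2, 6}.
Row 7, column 6: eliminating its row and column leaves {1, 2, 3, 6}.
Enumerating the assignments across these blanks that avoid any row or column repeat gives 14 completions.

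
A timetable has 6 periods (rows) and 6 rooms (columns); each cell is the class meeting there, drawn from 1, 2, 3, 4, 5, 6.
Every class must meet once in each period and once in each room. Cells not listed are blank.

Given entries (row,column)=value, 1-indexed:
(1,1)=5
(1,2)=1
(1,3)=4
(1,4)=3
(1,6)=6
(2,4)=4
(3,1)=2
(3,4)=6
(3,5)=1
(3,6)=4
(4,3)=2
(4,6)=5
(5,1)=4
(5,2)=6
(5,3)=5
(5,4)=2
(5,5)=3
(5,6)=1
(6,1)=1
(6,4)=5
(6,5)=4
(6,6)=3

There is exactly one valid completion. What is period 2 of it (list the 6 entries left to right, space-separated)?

Period 2, room 6: period 2 has {4} and room 6 has {1, 3, 4, 5, 6}, leaving only 2.
Period 1, room 5: period 1 has {1, 3, 4, 5, 6} and room 5 has {1, 3, 4}, leaving only 2.
Period 3, room 3: period 3 has {1, 2, 4, 6} and room 3 has {2, 4, 5}, leaving only 3.
Period 3, room 2: period 3 has {1, 2, 3, 4, 6} and room 2 has {1, 6}, leaving only 5.
Period 2, room 2: period 2 has {2, 4} and room 2 has {1, 5, 6}, leaving only 3.
Period 2, room 1: period 2 has {2, 3, 4} and room 1 has {1, 2, 4, 5}, leaving only 6.
Period 2, room 3: period 2 has {2, 3, 4, 6} and room 3 has {2, 3, 4, 5}, leaving only 1.
Period 2, room 5: period 2 has {1, 2, 3, 4, 6} and room 5 has {1, 2, 3, 4}, leaving only 5.
So period 2 reads: 6 3 1 4 5 2.

6 3 1 4 5 2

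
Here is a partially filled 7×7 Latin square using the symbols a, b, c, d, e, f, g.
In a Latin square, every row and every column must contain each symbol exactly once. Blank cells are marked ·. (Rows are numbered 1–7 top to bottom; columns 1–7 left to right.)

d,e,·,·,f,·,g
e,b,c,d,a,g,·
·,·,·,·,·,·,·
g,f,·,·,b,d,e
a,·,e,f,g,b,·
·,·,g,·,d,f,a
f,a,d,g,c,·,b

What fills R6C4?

e

Row 2, column 7: row 2 has {a, b, c, d, e, g} and column 7 has {a, b, e, g}, leaving only f.
Row 3, column 5: row 3 has {} and column 5 has {a, b, c, d, f, g}, leaving only e.
Row 4, column 3: row 4 has {b, d, e, f, g} and column 3 has {c, d, e, g}, leaving only a.
Row 1, column 3: row 1 has {d, e, f, g} and column 3 has {a, c, d, e, g}, leaving only b.
Row 3, column 3: row 3 has {e} and column 3 has {a, b, c, d, e, g}, leaving only f.
Row 4, column 4: row 4 has {a, b, d, e, f, g} and column 4 has {d, f, g}, leaving only c.
Row 1, column 4: row 1 has {b, d, e, f, g} and column 4 has {c, d, f, g}, leaving only a.
Row 1, column 6: row 1 has {a, b, d, e, f, g} and column 6 has {b, d, f, g}, leaving only c.
Row 3, column 4: row 3 has {e, f} and column 4 has {a, c, d, f, g}, leaving only b.
Row 6 already has {a, d, f, g} and column 4 already has {a, b, c, d, f, g}, so row 6, column 4 must be e.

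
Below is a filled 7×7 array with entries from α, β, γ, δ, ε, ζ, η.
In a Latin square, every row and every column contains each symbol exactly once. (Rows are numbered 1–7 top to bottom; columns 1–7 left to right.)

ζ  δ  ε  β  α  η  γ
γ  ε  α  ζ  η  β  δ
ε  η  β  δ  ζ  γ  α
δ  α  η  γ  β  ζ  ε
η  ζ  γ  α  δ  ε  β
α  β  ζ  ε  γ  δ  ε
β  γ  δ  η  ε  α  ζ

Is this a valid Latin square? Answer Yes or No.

Column 7 contains ε twice (at rows 4 and 6), so it is not a permutation.

No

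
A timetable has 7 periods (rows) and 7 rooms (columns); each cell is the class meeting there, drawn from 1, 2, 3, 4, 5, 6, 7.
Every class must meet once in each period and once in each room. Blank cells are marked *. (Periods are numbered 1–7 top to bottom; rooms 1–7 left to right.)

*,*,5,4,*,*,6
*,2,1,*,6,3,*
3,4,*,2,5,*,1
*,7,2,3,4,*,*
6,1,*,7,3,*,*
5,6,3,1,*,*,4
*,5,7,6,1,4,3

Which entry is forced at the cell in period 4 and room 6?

6

Period 1, room 2: period 1 has {4, 5, 6} and room 2 has {1, 2, 4, 5, 6, 7}, leaving only 3.
Period 2, room 4: period 2 has {1, 2, 3, 6} and room 4 has {1, 2, 3, 4, 6, 7}, leaving only 5.
Period 2, room 7: period 2 has {1, 2, 3, 5, 6} and room 7 has {1, 3, 4, 6}, leaving only 7.
Period 2, room 1: period 2 has {1, 2, 3, 5, 6, 7} and room 1 has {3, 5, 6}, leaving only 4.
Period 3, room 3: period 3 has {1, 2, 3, 4, 5} and room 3 has {1, 2, 3, 5, 7}, leaving only 6.
Period 3, room 6: period 3 has {1, 2, 3, 4, 5, 6} and room 6 has {3, 4}, leaving only 7.
Period 4, room 1: period 4 has {2, 3, 4, 7} and room 1 has {3, 4, 5, 6}, leaving only 1.
Period 4, room 7: period 4 has {1, 2, 3, 4, 7} and room 7 has {1, 3, 4, 6, 7}, leaving only 5.
Period 4 already has {1, 2, 3, 4, 5, 7} and room 6 already has {3, 4, 7}, so period 4, room 6 must be 6.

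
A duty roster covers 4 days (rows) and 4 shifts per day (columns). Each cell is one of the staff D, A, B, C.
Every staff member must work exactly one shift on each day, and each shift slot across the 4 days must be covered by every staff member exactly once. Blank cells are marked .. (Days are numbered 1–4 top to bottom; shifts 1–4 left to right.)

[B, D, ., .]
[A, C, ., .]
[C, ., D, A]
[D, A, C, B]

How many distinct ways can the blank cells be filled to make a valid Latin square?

Day 1, shift 3: eliminating its day and shift leaves {A}.
Day 1, shift 4: eliminating its day and shift leaves {C}.
Day 2, shift 3: eliminating its day and shift leaves {B}.
Day 2, shift 4: eliminating its day and shift leaves {D}.
Day 3, shift 2: eliminating its day and shift leaves {B}.
Only one assignment across all blanks avoids any day or shift repeat, giving 1 completion.

1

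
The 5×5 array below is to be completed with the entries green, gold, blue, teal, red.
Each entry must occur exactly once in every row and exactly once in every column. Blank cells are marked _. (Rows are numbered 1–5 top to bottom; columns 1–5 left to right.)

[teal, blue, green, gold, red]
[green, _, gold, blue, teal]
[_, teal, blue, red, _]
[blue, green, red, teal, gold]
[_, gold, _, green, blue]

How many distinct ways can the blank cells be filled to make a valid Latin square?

Row 2, column 2: eliminating its row and column leaves {red}.
Row 3, column 1: eliminating its row and column leaves {gold}.
Row 3, column 5: eliminating its row and column leaves {green}.
Row 5, column 1: eliminating its row and column leaves {red}.
Row 5, column 3: eliminating its row and column leaves {teal}.
Only one assignment across all blanks avoids any row or column repeat, giving 1 completion.

1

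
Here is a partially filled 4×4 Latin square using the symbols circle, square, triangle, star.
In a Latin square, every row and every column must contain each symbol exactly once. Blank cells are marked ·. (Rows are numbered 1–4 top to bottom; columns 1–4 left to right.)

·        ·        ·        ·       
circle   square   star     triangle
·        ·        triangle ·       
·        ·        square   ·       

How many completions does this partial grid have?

4

Row 1, column 1: eliminating its row and column leaves {square, triangle, star}.
Row 1, column 2: eliminating its row and column leaves {circle, triangle, star}.
Row 1, column 3: eliminating its row and column leaves {circle}.
Row 1, column 4: eliminating its row and column leaves {circle, square, star}.
Row 3, column 1: eliminating its row and column leaves {square, star}.
Row 3, column 2: eliminating its row and column leaves {circle, star}.
Row 3, column 4: eliminating its row and column leaves {circle, square, star}.
Row 4, column 1: eliminating its row and column leaves {triangle, star}.
Row 4, column 2: eliminating its row and column leaves {circle, triangle, star}.
Row 4, column 4: eliminating its row and column leaves {circle, star}.
Enumerating the assignments across these blanks that avoid any row or column repeat gives 4 completions.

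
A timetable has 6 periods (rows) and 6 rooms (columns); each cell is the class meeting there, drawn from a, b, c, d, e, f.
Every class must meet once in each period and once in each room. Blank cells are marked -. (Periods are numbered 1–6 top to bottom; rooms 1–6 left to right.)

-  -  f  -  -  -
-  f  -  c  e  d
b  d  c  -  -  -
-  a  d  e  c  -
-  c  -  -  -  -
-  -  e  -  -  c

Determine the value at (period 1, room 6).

Period 2, room 1: period 2 has {c, d, e, f} and room 1 has {b}, leaving only a.
Period 2, room 3: period 2 has {a, c, d, e, f} and room 3 has {c, d, e, f}, leaving only b.
Period 4, room 1: period 4 has {a, c, d, e} and room 1 has {a, b}, leaving only f.
Period 4, room 6: period 4 has {a, c, d, e, f} and room 6 has {c, d}, leaving only b.
Period 5, room 3: period 5 has {c} and room 3 has {b, c, d, e, f}, leaving only a.
Period 6, room 1: period 6 has {c, e} and room 1 has {a, b, f}, leaving only d.
Period 5, room 1: period 5 has {a, c} and room 1 has {a, b, d, f}, leaving only e.
Period 1, room 1: period 1 has {f} and room 1 has {a, b, d, e, f}, leaving only c.
Period 5, room 6: period 5 has {a, c, e} and room 6 has {b, c, d}, leaving only f.
Period 6, room 2: period 6 has {c, d, e} and room 2 has {a, c, d, f}, leaving only b.
Period 1, room 2: period 1 has {c, f} and room 2 has {a, b, c, d, f}, leaving only e.
Period 1 already has {c, e, f} and room 6 already has {b, c, d, f}, so period 1, room 6 must be a.

a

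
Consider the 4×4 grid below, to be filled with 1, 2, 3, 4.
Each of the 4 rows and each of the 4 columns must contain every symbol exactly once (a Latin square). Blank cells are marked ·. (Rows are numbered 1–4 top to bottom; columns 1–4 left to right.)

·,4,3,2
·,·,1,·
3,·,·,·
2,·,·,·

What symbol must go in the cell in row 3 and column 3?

2

Row 1, column 1: row 1 has {2, 3, 4} and column 1 has {2, 3}, leaving only 1.
Row 2, column 1: row 2 has {1} and column 1 has {1, 2, 3}, leaving only 4.
Row 2, column 4: row 2 has {1, 4} and column 4 has {2}, leaving only 3.
Row 2, column 2: row 2 has {1, 3, 4} and column 2 has {4}, leaving only 2.
Row 3, column 2: row 3 has {3} and column 2 has {2, 4}, leaving only 1.
Row 3, column 4: row 3 has {1, 3} and column 4 has {2, 3}, leaving only 4.
Row 3 already has {1, 3, 4} and column 3 already has {1, 3}, so row 3, column 3 must be 2.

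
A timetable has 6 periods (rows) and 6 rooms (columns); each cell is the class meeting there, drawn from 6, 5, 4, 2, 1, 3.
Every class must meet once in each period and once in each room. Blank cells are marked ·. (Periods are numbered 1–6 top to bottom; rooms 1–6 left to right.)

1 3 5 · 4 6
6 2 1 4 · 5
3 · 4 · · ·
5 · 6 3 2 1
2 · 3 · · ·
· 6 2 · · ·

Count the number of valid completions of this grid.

4

Period 1, room 4: eliminating its period and room leaves {2}.
Period 2, room 5: eliminating its period and room leaves {3}.
Period 3, room 2: eliminating its period and room leaves {5, 1}.
Period 3, room 4: eliminating its period and room leaves {6, 5, 2, 1}.
Period 3, room 5: eliminating its period and room leaves {6, 5, 1}.
Period 3, room 6: eliminating its period and room leaves {2}.
Period 4, room 2: eliminating its period and room leaves {4}.
Period 5, room 2: eliminating its period and room leaves {5, 4, 1}.
Period 5, room 4: eliminating its period and room leaves {6, 5, 1}.
Period 5, room 5: eliminating its period and room leaves {6, 5, 1}.
Period 5, room 6: eliminating its period and room leaves {4}.
Period 6, room 1: eliminating its period and room leaves {4}.
Period 6, room 4: eliminating its period and room leaves {5, 1}.
Period 6, room 5: eliminating its period and room leaves {5, 1, 3}.
Period 6, room 6: eliminating its period and room leaves {4, 3}.
Enumerating the assignments across these blanks that avoid any period or room repeat gives 4 completions.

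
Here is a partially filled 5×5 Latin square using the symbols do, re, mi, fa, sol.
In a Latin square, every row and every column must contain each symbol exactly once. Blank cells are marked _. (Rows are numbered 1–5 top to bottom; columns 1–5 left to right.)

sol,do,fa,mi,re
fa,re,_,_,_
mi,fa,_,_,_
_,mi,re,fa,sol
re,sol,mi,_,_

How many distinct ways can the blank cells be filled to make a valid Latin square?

Row 2, column 3: eliminating its row and column leaves {do, sol}.
Row 2, column 4: eliminating its row and column leaves {do, sol}.
Row 2, column 5: eliminating its row and column leaves {do, mi}.
Row 3, column 3: eliminating its row and column leaves {do, sol}.
Row 3, column 4: eliminating its row and column leaves {do, re, sol}.
Row 3, column 5: eliminating its row and column leaves {do}.
Row 4, column 1: eliminating its row and column leaves {do}.
Row 5, column 4: eliminating its row and column leaves {do}.
Row 5, column 5: eliminating its row and column leaves {do, fa}.
Only one assignment across all blanks avoids any row or column repeat, giving 1 completion.

1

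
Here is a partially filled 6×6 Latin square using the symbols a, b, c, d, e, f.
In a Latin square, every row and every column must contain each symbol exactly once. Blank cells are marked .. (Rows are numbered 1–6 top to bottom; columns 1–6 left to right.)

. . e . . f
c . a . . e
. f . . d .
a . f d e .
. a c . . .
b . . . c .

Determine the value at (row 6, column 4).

Row 1, column 1: row 1 has {e, f} and column 1 has {a, b, c}, leaving only d.
Row 3, column 1: row 3 has {d, f} and column 1 has {a, b, c, d}, leaving only e.
Row 3, column 3: row 3 has {d, e, f} and column 3 has {a, c, e, f}, leaving only b.
Row 5, column 1: row 5 has {a, c} and column 1 has {a, b, c, d, e}, leaving only f.
Row 5, column 5: row 5 has {a, c, f} and column 5 has {c, d, e}, leaving only b.
Row 1, column 5: row 1 has {d, e, f} and column 5 has {b, c, d, e}, leaving only a.
Row 2, column 5: row 2 has {a, c, e} and column 5 has {a, b, c, d, e}, leaving only f.
Row 2, column 4: row 2 has {a, c, e, f} and column 4 has {d}, leaving only b.
Row 1, column 4: row 1 has {a, d, e, f} and column 4 has {b, d}, leaving only c.
Row 1, column 2: row 1 has {a, c, d, e, f} and column 2 has {a, f}, leaving only b.
Row 2, column 2: row 2 has {a, b, c, e, f} and column 2 has {a, b, f}, leaving only d.
Row 3, column 4: row 3 has {b, d, e, f} and column 4 has {b, c, d}, leaving only a.
Row 3, column 6: row 3 has {a, b, d, e, f} and column 6 has {e, f}, leaving only c.
Row 4, column 2: row 4 has {a, d, e, f} and column 2 has {a, b, d, f}, leaving only c.
Row 4, column 6: row 4 has {a, c, d, e, f} and column 6 has {c, e, f}, leaving only b.
Row 5, column 4: row 5 has {a, b, c, f} and column 4 has {a, b, c, d}, leaving only e.
Row 6 already has {b, c} and column 4 already has {a, b, c, d, e}, so row 6, column 4 must be f.

f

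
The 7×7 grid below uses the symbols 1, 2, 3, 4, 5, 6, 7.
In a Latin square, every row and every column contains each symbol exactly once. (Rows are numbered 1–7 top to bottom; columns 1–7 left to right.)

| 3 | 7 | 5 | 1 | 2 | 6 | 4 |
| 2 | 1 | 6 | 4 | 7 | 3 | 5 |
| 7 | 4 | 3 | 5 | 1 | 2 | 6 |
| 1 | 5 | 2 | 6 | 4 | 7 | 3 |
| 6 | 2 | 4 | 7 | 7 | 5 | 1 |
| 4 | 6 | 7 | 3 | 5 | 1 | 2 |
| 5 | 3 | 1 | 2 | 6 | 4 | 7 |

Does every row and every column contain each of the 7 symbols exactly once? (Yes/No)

Column 5 contains 7 twice (at rows 2 and 5), so it is not a permutation.

No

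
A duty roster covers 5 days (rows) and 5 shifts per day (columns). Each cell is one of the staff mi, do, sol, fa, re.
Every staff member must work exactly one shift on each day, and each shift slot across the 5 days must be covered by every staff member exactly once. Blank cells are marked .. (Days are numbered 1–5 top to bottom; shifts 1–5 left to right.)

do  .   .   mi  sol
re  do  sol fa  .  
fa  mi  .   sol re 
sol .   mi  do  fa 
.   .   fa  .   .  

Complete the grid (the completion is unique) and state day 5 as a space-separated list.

mi sol fa re do

Day 5, shift 1: day 5 has {fa} and shift 1 has {do, sol, fa, re}, leaving only mi.
Day 5, shift 4: day 5 has {mi, fa} and shift 4 has {mi, do, sol, fa}, leaving only re.
Day 5, shift 2: day 5 has {mi, fa, re} and shift 2 has {mi, do}, leaving only sol.
Day 5, shift 5: day 5 has {mi, sol, fa, re} and shift 5 has {sol, fa, re}, leaving only do.
So day 5 reads: mi sol fa re do.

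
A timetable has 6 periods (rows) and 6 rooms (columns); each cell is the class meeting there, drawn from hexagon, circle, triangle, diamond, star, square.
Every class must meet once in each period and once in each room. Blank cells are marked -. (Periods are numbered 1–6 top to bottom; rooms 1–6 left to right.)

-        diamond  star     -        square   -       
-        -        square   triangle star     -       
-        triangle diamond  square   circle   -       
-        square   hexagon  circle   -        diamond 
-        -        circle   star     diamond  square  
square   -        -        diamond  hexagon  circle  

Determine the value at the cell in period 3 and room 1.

Period 1, room 4: period 1 has {diamond, star, square} and room 4 has {circle, triangle, diamond, star, square}, leaving only hexagon.
Period 1, room 6: period 1 has {hexagon, diamond, star, square} and room 6 has {circle, diamond, square}, leaving only triangle.
Period 1, room 1: period 1 has {hexagon, triangle, diamond, star, square} and room 1 has {square}, leaving only circle.
Period 2, room 6: period 2 has {triangle, star, square} and room 6 has {circle, triangle, diamond, square}, leaving only hexagon.
Period 2, room 1: period 2 has {hexagon, triangle, star, square} and room 1 has {circle, square}, leaving only diamond.
Period 2, room 2: period 2 has {hexagon, triangle, diamond, star, square} and room 2 has {triangle, diamond, square}, leaving only circle.
Period 3, room 6: period 3 has {circle, triangle, diamond, square} and room 6 has {hexagon, circle, triangle, diamond, square}, leaving only star.
Period 3 already has {circle, triangle, diamond, star, square} and room 1 already has {circle, diamond, square}, so period 3, room 1 must be hexagon.

hexagon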